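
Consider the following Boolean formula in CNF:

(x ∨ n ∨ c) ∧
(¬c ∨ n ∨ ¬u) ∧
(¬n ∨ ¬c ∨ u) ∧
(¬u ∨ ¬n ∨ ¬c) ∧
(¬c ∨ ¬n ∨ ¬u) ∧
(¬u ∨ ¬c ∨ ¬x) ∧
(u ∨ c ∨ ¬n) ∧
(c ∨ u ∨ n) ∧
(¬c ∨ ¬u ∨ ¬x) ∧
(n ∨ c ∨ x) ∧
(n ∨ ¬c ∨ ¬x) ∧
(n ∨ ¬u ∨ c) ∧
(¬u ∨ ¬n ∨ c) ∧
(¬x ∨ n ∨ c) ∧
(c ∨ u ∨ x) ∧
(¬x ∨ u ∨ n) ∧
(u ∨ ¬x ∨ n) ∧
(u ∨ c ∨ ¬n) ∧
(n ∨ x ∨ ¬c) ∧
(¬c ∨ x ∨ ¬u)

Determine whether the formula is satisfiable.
No

No, the formula is not satisfiable.

No assignment of truth values to the variables can make all 20 clauses true simultaneously.

The formula is UNSAT (unsatisfiable).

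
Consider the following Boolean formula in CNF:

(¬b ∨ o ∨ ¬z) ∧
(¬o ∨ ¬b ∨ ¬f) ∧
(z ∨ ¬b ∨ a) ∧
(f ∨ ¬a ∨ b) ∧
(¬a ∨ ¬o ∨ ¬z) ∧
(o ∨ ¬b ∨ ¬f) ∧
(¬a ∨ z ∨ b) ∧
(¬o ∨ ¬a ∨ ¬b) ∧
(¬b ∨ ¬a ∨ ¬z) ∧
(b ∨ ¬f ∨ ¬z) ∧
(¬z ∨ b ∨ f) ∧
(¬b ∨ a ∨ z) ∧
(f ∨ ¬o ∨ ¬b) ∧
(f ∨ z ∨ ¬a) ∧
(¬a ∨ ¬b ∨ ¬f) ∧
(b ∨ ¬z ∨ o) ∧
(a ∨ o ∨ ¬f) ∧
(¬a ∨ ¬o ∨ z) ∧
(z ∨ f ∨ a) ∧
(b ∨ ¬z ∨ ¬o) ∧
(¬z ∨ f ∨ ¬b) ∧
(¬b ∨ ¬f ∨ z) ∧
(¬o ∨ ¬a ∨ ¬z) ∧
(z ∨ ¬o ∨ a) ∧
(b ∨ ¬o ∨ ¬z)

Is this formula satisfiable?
No

No, the formula is not satisfiable.

No assignment of truth values to the variables can make all 25 clauses true simultaneously.

The formula is UNSAT (unsatisfiable).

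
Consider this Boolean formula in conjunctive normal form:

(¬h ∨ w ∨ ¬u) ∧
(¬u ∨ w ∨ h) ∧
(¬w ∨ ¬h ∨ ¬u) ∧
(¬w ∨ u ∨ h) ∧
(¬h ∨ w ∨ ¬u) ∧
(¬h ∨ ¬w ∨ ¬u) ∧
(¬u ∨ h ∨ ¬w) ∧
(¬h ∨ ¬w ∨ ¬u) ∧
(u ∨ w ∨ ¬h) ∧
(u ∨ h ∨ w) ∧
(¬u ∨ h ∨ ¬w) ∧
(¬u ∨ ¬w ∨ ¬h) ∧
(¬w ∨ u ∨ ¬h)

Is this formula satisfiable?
No

No, the formula is not satisfiable.

No assignment of truth values to the variables can make all 13 clauses true simultaneously.

The formula is UNSAT (unsatisfiable).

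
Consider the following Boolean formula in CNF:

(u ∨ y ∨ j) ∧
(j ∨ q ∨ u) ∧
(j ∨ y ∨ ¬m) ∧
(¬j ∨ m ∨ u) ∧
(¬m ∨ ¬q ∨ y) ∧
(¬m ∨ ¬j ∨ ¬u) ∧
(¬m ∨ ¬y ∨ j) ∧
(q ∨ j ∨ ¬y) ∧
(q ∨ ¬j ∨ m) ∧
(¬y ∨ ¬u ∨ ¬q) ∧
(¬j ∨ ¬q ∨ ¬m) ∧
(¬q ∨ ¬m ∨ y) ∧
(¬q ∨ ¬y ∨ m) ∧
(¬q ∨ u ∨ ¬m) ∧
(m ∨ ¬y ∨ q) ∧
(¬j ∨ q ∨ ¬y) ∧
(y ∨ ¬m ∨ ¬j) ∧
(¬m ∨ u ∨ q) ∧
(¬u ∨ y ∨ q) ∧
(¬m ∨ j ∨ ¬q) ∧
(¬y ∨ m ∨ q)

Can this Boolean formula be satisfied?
Yes

Yes, the formula is satisfiable.

One satisfying assignment is: j=False, m=False, q=True, y=False, u=True

Verification: With this assignment, all 21 clauses evaluate to true.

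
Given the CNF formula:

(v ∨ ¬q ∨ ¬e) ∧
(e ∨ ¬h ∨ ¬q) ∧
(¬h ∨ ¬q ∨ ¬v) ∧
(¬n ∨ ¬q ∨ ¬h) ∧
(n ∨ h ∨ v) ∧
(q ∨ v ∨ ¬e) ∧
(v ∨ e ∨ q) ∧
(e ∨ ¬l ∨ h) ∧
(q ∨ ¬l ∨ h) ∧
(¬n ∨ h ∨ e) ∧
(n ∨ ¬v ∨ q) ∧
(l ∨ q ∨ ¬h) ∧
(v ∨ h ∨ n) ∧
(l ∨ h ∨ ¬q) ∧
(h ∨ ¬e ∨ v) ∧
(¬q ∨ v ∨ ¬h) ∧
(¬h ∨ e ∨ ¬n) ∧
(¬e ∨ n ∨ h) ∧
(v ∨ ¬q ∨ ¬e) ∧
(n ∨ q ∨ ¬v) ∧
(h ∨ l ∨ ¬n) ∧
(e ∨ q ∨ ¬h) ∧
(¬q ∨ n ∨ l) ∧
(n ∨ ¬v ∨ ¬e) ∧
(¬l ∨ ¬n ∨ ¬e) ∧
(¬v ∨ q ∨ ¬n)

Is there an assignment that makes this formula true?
No

No, the formula is not satisfiable.

No assignment of truth values to the variables can make all 26 clauses true simultaneously.

The formula is UNSAT (unsatisfiable).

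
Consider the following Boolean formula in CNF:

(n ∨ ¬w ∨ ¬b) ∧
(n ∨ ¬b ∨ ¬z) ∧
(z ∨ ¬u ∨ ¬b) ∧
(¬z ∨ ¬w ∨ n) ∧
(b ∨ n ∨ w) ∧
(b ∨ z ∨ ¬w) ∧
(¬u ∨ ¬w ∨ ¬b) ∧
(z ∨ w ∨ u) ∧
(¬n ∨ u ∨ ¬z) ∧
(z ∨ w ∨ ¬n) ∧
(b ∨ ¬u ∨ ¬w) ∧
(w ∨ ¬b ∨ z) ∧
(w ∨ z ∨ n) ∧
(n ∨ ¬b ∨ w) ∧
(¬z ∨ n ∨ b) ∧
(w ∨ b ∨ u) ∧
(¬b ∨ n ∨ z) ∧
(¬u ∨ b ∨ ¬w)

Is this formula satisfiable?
Yes

Yes, the formula is satisfiable.

One satisfying assignment is: b=False, z=True, w=False, n=True, u=True

Verification: With this assignment, all 18 clauses evaluate to true.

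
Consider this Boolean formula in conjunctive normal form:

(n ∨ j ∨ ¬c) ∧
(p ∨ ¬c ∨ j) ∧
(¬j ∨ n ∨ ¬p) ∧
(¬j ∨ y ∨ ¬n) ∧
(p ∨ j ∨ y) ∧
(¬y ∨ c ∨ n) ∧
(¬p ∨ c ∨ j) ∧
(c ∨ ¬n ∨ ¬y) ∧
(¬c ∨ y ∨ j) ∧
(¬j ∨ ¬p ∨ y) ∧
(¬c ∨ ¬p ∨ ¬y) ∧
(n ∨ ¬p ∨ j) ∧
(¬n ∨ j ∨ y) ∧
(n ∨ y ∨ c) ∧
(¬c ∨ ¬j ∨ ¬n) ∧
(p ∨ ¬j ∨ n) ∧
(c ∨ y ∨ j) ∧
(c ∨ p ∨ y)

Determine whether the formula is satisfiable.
No

No, the formula is not satisfiable.

No assignment of truth values to the variables can make all 18 clauses true simultaneously.

The formula is UNSAT (unsatisfiable).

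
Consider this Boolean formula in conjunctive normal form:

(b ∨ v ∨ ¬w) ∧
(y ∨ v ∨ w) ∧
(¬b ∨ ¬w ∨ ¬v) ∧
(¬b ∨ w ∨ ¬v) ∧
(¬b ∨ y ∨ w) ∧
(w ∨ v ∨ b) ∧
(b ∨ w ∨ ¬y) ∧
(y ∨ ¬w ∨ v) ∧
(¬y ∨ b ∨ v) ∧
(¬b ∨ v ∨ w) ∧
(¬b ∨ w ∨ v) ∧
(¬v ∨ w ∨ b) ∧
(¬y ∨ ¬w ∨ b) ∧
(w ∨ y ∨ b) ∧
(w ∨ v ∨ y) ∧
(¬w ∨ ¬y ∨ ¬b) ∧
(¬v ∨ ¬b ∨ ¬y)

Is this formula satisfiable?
Yes

Yes, the formula is satisfiable.

One satisfying assignment is: w=True, y=False, v=True, b=False

Verification: With this assignment, all 17 clauses evaluate to true.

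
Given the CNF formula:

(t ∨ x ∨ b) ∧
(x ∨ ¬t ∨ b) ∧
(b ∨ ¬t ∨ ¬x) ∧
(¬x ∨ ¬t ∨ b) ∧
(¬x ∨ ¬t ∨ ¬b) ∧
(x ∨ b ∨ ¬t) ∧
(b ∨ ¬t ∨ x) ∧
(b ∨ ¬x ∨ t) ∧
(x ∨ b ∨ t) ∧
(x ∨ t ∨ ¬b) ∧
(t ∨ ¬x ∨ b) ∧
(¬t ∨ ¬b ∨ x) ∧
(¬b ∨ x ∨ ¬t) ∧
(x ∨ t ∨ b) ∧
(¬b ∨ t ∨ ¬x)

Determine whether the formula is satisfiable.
No

No, the formula is not satisfiable.

No assignment of truth values to the variables can make all 15 clauses true simultaneously.

The formula is UNSAT (unsatisfiable).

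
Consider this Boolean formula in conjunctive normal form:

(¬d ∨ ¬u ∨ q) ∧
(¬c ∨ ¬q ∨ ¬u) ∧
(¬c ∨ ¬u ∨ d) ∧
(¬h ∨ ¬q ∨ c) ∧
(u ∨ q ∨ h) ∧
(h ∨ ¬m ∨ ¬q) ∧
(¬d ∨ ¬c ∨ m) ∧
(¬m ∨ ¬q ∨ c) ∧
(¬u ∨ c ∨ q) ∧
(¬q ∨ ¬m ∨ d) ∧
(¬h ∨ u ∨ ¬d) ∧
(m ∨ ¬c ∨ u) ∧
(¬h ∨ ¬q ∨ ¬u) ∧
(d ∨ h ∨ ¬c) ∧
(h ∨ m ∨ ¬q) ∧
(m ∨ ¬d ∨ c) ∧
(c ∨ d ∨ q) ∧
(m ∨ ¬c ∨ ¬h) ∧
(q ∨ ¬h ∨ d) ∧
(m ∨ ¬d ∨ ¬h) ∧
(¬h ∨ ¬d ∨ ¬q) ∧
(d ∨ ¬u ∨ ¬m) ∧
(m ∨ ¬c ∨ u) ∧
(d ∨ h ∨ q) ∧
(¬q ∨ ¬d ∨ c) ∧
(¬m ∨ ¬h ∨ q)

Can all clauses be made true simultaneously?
No

No, the formula is not satisfiable.

No assignment of truth values to the variables can make all 26 clauses true simultaneously.

The formula is UNSAT (unsatisfiable).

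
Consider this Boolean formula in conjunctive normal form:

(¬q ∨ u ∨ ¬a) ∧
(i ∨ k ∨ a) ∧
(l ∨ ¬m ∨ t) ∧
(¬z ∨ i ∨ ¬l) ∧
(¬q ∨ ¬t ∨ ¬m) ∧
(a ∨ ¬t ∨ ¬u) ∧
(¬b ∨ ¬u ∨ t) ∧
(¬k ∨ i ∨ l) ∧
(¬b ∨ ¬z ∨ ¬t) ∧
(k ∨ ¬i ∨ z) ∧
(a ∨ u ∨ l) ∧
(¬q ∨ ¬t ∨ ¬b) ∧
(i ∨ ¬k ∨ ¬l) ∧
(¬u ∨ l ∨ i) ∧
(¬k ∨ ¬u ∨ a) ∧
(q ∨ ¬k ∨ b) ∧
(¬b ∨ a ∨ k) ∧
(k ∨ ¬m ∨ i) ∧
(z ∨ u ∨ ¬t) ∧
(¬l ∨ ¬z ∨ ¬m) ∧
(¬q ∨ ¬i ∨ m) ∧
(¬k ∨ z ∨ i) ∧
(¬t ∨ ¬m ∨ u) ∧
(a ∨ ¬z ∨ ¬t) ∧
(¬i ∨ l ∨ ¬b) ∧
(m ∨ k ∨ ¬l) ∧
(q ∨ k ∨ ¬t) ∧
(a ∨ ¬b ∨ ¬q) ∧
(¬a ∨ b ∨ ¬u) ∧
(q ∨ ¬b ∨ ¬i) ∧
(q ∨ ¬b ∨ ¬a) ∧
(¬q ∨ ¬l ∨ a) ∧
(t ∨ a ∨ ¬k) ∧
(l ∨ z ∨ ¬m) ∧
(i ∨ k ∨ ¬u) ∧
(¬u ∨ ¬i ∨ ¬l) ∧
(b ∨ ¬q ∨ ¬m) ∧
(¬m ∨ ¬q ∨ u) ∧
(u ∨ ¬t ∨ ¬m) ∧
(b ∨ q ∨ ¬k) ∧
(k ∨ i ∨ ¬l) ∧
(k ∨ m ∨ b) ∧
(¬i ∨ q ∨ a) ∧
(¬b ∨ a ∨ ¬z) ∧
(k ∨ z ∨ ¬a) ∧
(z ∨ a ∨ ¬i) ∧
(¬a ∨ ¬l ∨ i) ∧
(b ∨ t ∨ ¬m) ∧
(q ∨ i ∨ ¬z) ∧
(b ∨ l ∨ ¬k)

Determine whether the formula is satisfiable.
No

No, the formula is not satisfiable.

No assignment of truth values to the variables can make all 50 clauses true simultaneously.

The formula is UNSAT (unsatisfiable).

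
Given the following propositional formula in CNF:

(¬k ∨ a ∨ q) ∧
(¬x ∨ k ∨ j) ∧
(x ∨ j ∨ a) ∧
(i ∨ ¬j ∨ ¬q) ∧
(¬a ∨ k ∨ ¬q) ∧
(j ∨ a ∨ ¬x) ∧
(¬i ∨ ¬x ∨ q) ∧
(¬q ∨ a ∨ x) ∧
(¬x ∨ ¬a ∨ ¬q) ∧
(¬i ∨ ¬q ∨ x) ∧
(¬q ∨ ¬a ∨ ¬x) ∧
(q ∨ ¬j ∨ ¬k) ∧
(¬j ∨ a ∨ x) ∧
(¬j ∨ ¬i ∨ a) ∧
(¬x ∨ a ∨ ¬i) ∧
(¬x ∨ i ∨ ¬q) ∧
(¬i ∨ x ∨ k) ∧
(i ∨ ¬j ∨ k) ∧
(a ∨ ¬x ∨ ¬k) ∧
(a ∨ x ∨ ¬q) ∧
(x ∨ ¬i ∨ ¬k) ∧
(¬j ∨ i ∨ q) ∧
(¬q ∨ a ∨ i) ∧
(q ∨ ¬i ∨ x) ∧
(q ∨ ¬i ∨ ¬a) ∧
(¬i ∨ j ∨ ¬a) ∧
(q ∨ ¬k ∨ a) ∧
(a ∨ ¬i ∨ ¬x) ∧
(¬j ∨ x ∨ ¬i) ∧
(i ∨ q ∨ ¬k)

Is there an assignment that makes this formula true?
Yes

Yes, the formula is satisfiable.

One satisfying assignment is: j=False, q=False, k=False, i=False, x=False, a=True

Verification: With this assignment, all 30 clauses evaluate to true.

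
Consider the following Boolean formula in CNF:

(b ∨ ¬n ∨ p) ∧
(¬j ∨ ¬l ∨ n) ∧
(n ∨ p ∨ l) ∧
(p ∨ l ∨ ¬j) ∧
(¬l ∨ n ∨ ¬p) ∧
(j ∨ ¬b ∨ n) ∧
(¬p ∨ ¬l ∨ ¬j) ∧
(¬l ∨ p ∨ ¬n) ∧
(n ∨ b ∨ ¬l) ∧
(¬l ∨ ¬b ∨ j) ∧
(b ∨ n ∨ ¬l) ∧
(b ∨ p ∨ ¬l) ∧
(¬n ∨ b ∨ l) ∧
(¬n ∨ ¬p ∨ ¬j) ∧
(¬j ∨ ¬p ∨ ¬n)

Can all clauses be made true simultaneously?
Yes

Yes, the formula is satisfiable.

One satisfying assignment is: j=False, b=False, n=False, p=True, l=False

Verification: With this assignment, all 15 clauses evaluate to true.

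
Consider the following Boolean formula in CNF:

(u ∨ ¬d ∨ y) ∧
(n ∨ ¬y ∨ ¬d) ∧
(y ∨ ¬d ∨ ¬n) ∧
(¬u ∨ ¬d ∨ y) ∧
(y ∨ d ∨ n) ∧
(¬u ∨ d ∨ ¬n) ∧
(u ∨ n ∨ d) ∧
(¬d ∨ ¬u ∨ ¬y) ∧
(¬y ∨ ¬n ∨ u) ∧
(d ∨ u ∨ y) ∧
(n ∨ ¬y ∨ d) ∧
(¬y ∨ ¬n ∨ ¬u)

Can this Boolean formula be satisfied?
No

No, the formula is not satisfiable.

No assignment of truth values to the variables can make all 12 clauses true simultaneously.

The formula is UNSAT (unsatisfiable).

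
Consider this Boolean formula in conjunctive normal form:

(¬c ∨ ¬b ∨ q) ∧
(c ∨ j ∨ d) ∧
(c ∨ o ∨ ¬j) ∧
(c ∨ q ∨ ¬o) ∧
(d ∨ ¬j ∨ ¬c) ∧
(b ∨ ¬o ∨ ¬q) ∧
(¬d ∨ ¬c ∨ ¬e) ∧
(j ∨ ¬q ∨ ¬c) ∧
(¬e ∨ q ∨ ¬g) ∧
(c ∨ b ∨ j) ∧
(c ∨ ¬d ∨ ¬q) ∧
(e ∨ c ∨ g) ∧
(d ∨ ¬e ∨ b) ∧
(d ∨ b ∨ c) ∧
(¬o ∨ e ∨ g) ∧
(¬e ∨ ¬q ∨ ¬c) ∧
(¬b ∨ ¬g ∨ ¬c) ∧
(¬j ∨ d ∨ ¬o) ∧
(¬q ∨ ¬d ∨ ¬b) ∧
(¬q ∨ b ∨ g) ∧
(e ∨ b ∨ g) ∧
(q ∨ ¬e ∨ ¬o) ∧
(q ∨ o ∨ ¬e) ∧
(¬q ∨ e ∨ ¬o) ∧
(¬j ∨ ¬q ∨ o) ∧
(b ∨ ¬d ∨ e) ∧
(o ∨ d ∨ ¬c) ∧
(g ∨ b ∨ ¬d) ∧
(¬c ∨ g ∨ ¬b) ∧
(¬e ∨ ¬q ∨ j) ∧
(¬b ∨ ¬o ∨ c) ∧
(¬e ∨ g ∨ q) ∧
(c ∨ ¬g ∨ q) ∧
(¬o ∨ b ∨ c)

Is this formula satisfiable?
Yes

Yes, the formula is satisfiable.

One satisfying assignment is: o=True, e=False, j=False, d=False, g=True, q=False, c=True, b=False

Verification: With this assignment, all 34 clauses evaluate to true.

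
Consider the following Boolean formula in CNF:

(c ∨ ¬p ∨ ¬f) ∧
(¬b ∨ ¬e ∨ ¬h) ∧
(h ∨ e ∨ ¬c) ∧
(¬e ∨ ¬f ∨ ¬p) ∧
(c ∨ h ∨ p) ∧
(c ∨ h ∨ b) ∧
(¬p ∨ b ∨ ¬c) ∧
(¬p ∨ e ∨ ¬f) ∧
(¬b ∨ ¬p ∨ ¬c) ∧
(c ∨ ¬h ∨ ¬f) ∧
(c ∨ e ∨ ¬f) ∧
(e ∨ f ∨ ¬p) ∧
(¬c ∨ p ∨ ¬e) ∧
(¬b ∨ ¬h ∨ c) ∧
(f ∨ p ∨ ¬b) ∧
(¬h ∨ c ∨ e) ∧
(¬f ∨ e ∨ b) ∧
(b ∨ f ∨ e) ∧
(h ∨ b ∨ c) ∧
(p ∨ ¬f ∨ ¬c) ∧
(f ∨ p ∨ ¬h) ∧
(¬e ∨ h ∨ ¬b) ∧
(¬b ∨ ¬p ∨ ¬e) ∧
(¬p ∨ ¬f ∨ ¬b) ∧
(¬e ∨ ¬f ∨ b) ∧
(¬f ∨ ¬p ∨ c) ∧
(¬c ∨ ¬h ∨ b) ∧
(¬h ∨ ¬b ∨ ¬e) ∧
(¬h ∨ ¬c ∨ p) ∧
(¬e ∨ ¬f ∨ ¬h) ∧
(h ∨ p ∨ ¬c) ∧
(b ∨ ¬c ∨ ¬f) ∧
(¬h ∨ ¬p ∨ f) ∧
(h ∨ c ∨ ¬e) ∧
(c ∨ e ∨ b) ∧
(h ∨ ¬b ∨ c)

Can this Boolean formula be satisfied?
No

No, the formula is not satisfiable.

No assignment of truth values to the variables can make all 36 clauses true simultaneously.

The formula is UNSAT (unsatisfiable).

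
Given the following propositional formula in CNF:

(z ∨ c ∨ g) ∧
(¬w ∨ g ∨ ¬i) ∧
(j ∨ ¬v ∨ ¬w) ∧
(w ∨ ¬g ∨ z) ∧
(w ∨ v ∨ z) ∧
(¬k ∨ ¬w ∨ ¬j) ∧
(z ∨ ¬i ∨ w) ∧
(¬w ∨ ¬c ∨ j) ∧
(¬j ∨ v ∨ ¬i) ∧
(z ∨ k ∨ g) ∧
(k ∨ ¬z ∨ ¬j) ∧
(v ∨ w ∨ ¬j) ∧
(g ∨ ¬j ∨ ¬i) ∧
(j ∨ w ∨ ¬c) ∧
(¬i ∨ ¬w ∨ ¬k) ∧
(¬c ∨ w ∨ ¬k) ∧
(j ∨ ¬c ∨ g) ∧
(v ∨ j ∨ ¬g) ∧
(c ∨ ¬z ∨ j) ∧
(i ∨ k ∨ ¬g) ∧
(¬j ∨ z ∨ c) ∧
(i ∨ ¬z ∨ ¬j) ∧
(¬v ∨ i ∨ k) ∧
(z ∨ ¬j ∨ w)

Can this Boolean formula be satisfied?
Yes

Yes, the formula is satisfiable.

One satisfying assignment is: i=True, c=False, z=True, g=True, v=True, j=True, k=True, w=False

Verification: With this assignment, all 24 clauses evaluate to true.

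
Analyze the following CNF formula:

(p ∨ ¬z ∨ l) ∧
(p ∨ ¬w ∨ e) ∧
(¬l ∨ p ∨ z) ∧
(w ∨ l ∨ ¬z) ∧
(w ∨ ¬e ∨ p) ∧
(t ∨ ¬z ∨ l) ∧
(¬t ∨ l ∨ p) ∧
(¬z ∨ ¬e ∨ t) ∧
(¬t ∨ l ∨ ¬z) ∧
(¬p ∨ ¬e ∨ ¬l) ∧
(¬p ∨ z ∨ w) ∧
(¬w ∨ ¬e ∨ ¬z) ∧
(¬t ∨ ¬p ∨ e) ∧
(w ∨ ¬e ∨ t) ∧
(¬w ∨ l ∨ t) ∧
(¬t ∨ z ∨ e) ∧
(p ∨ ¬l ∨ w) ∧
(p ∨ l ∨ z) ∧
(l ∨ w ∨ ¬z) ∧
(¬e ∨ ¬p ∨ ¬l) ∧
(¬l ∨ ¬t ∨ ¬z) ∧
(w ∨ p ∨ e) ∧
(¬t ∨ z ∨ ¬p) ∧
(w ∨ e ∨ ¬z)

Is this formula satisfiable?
Yes

Yes, the formula is satisfiable.

One satisfying assignment is: l=True, p=True, t=False, z=False, e=False, w=True

Verification: With this assignment, all 24 clauses evaluate to true.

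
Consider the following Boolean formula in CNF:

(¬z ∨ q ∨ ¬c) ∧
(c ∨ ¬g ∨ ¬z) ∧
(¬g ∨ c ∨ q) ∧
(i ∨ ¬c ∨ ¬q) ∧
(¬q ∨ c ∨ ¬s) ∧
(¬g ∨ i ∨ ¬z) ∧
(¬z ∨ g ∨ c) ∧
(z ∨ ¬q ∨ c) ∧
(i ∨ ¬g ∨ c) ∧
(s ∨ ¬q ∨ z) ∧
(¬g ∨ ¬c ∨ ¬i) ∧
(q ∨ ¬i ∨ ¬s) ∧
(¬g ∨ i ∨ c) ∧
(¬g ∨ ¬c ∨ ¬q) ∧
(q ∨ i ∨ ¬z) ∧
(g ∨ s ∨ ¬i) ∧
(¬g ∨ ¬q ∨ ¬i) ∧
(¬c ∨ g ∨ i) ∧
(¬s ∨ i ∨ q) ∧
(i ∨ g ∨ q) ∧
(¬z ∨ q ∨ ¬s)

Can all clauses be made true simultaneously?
Yes

Yes, the formula is satisfiable.

One satisfying assignment is: z=False, q=False, g=True, c=True, s=False, i=False

Verification: With this assignment, all 21 clauses evaluate to true.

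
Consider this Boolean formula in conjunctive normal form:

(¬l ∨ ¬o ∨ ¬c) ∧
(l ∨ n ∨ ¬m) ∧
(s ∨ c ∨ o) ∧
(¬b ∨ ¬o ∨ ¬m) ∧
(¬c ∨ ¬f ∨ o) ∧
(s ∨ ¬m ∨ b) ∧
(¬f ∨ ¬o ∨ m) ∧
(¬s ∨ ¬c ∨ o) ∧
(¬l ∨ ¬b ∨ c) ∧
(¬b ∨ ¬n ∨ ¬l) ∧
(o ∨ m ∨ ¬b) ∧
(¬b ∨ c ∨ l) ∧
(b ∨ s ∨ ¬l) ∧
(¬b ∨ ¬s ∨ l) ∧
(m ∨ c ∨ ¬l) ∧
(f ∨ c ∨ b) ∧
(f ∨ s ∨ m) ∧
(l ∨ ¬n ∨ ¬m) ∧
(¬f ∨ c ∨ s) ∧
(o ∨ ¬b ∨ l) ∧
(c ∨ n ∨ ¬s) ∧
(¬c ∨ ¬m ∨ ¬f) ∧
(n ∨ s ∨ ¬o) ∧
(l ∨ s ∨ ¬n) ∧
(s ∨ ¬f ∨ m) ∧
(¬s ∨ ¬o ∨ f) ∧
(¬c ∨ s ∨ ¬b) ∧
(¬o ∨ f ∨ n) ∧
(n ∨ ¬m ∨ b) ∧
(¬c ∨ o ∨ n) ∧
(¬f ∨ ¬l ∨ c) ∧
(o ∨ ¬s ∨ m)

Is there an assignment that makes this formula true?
No

No, the formula is not satisfiable.

No assignment of truth values to the variables can make all 32 clauses true simultaneously.

The formula is UNSAT (unsatisfiable).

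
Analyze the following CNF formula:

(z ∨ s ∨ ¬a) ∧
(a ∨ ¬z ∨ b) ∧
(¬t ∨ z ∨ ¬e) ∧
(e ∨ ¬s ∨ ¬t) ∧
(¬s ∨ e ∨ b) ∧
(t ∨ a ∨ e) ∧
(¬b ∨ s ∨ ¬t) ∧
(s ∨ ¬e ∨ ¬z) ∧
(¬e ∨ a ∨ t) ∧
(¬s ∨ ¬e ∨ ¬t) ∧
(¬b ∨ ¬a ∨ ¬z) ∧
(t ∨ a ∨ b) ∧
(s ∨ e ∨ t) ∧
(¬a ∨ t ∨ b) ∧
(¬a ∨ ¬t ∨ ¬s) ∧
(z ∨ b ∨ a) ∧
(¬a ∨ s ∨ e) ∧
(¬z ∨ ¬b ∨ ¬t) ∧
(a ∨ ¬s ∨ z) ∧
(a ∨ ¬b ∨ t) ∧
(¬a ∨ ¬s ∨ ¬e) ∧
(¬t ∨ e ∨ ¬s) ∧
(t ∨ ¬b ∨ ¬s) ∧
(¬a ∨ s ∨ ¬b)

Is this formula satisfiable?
No

No, the formula is not satisfiable.

No assignment of truth values to the variables can make all 24 clauses true simultaneously.

The formula is UNSAT (unsatisfiable).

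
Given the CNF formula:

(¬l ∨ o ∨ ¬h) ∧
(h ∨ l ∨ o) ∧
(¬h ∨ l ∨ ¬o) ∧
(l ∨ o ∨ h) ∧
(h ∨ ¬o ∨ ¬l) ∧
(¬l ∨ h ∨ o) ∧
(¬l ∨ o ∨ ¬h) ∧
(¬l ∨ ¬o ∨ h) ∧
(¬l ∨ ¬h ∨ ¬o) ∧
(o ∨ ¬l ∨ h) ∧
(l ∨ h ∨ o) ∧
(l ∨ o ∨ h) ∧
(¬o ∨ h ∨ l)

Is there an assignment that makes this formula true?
Yes

Yes, the formula is satisfiable.

One satisfying assignment is: o=False, l=False, h=True

Verification: With this assignment, all 13 clauses evaluate to true.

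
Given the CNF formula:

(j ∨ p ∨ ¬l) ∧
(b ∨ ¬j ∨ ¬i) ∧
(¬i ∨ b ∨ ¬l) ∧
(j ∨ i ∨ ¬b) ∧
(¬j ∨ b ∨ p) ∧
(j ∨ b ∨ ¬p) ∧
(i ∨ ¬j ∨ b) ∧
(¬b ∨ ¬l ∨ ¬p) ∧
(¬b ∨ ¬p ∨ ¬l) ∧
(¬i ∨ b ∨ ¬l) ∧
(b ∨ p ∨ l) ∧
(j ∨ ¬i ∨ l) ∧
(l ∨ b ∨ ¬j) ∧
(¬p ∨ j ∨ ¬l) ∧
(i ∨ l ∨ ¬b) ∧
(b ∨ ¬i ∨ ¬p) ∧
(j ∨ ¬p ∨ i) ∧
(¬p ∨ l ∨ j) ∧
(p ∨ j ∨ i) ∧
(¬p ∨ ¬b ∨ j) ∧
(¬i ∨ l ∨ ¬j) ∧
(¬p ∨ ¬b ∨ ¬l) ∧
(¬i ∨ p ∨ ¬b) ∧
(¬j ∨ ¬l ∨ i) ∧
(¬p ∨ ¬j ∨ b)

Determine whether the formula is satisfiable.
No

No, the formula is not satisfiable.

No assignment of truth values to the variables can make all 25 clauses true simultaneously.

The formula is UNSAT (unsatisfiable).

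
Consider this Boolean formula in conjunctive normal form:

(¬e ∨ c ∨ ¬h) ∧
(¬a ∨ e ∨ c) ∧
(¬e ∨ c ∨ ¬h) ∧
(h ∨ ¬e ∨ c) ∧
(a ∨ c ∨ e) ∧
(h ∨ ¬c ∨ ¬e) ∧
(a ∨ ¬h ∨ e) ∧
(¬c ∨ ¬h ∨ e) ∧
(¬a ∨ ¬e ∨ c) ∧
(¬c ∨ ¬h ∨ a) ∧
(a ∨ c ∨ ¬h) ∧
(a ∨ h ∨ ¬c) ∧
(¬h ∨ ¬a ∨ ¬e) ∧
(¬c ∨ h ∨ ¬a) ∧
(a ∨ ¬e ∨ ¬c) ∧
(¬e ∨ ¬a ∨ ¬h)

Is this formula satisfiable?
No

No, the formula is not satisfiable.

No assignment of truth values to the variables can make all 16 clauses true simultaneously.

The formula is UNSAT (unsatisfiable).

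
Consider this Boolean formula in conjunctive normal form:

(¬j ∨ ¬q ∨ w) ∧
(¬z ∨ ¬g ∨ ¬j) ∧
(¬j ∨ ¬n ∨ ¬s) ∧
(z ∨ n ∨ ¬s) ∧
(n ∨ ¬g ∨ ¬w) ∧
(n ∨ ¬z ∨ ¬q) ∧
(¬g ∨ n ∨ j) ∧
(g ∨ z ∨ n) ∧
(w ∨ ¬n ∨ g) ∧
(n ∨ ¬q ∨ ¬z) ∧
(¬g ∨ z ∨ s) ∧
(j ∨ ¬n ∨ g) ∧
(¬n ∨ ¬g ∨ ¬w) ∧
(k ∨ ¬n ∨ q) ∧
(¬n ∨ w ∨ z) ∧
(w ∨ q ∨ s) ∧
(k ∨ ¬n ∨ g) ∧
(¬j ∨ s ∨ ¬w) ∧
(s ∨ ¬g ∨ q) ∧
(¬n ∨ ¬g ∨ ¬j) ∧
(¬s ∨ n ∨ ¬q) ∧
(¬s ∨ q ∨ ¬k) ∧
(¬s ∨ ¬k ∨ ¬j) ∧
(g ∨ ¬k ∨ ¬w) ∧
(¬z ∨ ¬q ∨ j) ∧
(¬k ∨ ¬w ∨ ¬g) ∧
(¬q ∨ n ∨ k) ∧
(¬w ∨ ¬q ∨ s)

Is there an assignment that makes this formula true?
Yes

Yes, the formula is satisfiable.

One satisfying assignment is: j=False, z=True, n=False, q=False, w=True, g=False, k=False, s=False

Verification: With this assignment, all 28 clauses evaluate to true.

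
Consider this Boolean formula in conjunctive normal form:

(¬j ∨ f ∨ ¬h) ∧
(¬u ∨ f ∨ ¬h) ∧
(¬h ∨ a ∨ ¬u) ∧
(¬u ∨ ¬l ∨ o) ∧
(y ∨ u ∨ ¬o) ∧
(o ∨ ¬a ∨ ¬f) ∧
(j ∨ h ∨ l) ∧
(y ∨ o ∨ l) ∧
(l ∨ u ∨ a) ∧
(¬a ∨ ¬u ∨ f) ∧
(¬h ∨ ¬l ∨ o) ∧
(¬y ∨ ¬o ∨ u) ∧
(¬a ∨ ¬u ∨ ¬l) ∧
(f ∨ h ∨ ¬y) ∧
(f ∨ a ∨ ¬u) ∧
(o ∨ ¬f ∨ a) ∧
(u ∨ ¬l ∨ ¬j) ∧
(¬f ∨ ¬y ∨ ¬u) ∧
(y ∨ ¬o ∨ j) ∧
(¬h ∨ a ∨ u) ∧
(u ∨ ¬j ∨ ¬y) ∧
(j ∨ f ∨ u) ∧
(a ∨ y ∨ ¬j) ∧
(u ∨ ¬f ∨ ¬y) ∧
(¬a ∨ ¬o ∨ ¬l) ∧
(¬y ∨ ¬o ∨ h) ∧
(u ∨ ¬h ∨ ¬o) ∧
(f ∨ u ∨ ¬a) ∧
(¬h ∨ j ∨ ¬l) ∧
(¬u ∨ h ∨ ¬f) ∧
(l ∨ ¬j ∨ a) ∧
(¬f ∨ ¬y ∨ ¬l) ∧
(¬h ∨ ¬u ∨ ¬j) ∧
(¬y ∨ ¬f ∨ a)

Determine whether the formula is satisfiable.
No

No, the formula is not satisfiable.

No assignment of truth values to the variables can make all 34 clauses true simultaneously.

The formula is UNSAT (unsatisfiable).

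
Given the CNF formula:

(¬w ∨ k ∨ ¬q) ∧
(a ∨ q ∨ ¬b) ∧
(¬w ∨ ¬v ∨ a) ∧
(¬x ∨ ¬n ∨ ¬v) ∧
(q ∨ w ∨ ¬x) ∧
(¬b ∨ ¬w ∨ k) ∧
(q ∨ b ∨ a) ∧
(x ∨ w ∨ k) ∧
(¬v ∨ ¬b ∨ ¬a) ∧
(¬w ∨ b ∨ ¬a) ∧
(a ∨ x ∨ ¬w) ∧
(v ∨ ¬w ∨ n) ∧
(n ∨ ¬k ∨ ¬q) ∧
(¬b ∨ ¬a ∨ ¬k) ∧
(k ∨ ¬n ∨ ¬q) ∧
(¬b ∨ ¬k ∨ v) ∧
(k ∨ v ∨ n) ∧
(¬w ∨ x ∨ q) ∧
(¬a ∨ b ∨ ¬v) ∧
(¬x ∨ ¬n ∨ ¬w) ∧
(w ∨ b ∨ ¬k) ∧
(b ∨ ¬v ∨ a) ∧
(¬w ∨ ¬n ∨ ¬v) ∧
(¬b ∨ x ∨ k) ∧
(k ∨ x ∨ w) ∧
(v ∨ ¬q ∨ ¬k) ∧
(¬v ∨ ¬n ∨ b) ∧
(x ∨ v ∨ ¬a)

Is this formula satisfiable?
Yes

Yes, the formula is satisfiable.

One satisfying assignment is: k=False, b=True, x=True, q=True, v=True, w=False, a=False, n=False

Verification: With this assignment, all 28 clauses evaluate to true.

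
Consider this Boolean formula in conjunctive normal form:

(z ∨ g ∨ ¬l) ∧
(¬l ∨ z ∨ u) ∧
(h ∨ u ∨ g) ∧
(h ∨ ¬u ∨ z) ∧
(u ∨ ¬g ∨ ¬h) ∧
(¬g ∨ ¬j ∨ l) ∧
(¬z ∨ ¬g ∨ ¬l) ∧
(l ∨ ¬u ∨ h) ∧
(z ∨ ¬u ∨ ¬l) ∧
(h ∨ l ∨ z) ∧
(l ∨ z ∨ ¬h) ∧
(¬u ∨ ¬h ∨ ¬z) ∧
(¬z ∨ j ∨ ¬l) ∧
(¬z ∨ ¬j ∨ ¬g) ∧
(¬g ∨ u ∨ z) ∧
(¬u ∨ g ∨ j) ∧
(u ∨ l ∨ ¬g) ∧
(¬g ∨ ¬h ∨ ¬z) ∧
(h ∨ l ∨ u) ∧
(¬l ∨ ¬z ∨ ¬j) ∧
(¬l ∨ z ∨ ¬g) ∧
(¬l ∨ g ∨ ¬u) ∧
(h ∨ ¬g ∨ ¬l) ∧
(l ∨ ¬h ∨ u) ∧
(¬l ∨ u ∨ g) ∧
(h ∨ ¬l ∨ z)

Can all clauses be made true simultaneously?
No

No, the formula is not satisfiable.

No assignment of truth values to the variables can make all 26 clauses true simultaneously.

The formula is UNSAT (unsatisfiable).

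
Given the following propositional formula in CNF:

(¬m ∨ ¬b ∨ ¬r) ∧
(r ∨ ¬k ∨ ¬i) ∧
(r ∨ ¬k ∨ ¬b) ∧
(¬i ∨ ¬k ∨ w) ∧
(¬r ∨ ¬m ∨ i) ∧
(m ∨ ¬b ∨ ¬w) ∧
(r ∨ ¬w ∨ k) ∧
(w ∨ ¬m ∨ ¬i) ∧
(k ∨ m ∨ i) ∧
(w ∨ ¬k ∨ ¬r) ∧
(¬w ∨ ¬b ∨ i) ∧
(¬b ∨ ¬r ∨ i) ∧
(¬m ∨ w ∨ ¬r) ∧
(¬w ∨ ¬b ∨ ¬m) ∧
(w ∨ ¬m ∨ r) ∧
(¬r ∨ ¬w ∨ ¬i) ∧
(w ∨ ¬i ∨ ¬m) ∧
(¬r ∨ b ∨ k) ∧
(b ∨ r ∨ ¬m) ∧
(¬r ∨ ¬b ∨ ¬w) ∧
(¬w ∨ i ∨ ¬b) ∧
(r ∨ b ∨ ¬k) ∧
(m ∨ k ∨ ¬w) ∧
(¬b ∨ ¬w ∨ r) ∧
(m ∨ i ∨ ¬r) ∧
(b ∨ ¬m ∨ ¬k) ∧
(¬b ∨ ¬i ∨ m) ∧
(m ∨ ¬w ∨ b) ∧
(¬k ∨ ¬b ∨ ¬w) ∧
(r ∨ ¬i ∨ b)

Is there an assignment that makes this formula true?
No

No, the formula is not satisfiable.

No assignment of truth values to the variables can make all 30 clauses true simultaneously.

The formula is UNSAT (unsatisfiable).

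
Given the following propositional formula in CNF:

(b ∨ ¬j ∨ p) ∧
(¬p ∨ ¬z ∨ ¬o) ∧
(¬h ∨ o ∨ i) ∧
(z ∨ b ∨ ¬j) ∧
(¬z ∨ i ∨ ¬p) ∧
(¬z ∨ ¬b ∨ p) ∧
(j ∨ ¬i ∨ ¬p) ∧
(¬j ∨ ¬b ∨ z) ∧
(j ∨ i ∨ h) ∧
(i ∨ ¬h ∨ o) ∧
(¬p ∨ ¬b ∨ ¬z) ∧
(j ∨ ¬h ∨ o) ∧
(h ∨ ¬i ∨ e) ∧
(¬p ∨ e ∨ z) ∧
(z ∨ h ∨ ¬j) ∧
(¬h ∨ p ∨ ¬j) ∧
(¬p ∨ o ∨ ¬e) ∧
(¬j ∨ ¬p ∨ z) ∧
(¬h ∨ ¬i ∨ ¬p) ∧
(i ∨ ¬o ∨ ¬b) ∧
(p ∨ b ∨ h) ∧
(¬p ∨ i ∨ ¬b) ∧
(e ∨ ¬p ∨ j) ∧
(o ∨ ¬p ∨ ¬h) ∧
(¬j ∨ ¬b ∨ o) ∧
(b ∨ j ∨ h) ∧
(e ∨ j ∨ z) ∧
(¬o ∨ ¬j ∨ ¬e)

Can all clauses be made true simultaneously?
Yes

Yes, the formula is satisfiable.

One satisfying assignment is: e=True, j=False, h=True, o=True, p=True, i=False, b=False, z=False

Verification: With this assignment, all 28 clauses evaluate to true.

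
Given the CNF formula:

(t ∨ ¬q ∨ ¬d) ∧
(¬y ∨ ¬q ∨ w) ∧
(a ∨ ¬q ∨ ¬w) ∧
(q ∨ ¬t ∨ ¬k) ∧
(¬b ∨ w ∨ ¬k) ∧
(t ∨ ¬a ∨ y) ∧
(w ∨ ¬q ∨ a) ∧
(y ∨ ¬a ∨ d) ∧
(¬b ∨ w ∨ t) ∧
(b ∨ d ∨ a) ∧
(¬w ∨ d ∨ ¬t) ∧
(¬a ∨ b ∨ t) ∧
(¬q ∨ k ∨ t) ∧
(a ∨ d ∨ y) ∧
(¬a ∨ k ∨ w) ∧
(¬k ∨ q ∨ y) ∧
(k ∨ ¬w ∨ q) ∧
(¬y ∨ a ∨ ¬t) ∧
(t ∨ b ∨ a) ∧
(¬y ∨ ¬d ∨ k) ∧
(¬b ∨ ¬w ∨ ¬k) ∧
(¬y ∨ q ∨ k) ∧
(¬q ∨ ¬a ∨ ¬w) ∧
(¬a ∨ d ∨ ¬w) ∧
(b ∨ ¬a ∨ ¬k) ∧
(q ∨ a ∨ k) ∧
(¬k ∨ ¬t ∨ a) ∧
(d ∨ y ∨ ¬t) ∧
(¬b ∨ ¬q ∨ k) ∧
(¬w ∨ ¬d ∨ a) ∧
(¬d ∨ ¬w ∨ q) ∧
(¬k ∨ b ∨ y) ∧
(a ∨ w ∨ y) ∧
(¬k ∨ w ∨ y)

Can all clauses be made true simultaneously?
No

No, the formula is not satisfiable.

No assignment of truth values to the variables can make all 34 clauses true simultaneously.

The formula is UNSAT (unsatisfiable).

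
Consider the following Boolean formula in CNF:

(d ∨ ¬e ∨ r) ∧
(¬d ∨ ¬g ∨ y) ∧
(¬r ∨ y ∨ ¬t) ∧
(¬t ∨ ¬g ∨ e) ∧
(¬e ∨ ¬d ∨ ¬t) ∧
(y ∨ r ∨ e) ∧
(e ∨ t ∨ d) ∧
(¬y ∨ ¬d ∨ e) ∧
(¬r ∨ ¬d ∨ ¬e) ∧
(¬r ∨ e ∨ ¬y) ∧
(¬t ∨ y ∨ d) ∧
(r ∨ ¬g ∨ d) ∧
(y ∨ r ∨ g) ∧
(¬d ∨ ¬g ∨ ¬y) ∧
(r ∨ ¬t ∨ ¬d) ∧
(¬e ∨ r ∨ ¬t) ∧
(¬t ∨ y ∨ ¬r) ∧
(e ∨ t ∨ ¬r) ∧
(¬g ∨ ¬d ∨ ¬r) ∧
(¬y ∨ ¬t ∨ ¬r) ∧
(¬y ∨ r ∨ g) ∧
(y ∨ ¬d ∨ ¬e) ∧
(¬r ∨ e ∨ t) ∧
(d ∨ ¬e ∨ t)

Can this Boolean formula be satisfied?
No

No, the formula is not satisfiable.

No assignment of truth values to the variables can make all 24 clauses true simultaneously.

The formula is UNSAT (unsatisfiable).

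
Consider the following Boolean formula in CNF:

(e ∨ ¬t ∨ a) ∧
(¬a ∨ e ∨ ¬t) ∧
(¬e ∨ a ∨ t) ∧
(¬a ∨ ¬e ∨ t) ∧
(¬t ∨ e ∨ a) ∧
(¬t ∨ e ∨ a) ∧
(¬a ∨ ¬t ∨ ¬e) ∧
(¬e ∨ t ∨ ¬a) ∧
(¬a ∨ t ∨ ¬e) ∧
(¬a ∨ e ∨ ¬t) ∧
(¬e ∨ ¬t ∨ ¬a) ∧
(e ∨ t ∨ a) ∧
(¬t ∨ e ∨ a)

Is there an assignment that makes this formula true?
Yes

Yes, the formula is satisfiable.

One satisfying assignment is: t=False, e=False, a=True

Verification: With this assignment, all 13 clauses evaluate to true.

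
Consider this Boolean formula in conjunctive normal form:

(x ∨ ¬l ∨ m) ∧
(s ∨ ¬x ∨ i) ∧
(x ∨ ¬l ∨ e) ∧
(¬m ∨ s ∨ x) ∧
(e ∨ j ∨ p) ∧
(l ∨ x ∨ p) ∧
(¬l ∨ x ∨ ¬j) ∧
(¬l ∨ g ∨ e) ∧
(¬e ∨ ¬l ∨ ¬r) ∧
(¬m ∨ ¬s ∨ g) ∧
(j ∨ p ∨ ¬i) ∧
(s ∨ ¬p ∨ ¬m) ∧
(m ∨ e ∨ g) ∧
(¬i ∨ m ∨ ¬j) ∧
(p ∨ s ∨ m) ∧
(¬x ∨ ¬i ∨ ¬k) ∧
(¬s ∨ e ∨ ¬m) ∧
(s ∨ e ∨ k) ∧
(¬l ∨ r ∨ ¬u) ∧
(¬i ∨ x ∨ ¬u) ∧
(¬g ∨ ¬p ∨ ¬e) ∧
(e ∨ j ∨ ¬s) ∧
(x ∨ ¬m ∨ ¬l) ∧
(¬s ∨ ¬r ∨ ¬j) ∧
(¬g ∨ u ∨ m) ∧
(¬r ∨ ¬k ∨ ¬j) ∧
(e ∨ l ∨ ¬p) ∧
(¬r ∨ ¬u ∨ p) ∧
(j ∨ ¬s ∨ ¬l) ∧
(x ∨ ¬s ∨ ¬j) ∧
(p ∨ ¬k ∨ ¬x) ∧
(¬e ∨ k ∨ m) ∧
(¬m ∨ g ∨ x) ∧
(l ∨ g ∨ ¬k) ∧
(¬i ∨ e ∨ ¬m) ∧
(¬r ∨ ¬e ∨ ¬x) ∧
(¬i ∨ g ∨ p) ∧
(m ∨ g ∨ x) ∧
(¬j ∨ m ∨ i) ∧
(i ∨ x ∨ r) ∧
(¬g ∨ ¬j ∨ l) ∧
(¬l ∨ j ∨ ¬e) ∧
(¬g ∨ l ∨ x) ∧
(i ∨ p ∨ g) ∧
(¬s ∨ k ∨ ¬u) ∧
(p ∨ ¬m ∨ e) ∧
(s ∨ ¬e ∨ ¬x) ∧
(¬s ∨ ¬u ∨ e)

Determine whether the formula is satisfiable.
Yes

Yes, the formula is satisfiable.

One satisfying assignment is: s=True, j=True, k=False, g=True, r=False, i=True, l=True, x=True, u=False, p=False, m=True, e=True

Verification: With this assignment, all 48 clauses evaluate to true.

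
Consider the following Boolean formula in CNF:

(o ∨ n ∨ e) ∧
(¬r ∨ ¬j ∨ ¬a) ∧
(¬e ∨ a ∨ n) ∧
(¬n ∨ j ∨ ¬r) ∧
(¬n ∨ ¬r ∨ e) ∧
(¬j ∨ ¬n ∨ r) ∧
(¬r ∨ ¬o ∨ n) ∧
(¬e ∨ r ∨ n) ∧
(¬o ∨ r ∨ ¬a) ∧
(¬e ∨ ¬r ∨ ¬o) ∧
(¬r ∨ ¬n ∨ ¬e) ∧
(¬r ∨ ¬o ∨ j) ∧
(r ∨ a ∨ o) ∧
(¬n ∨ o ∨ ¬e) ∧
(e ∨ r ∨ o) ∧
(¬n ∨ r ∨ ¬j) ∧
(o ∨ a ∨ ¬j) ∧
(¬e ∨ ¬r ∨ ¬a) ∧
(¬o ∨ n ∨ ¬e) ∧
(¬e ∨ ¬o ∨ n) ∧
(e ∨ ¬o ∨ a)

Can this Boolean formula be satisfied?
Yes

Yes, the formula is satisfiable.

One satisfying assignment is: r=False, e=True, n=True, j=False, a=False, o=True

Verification: With this assignment, all 21 clauses evaluate to true.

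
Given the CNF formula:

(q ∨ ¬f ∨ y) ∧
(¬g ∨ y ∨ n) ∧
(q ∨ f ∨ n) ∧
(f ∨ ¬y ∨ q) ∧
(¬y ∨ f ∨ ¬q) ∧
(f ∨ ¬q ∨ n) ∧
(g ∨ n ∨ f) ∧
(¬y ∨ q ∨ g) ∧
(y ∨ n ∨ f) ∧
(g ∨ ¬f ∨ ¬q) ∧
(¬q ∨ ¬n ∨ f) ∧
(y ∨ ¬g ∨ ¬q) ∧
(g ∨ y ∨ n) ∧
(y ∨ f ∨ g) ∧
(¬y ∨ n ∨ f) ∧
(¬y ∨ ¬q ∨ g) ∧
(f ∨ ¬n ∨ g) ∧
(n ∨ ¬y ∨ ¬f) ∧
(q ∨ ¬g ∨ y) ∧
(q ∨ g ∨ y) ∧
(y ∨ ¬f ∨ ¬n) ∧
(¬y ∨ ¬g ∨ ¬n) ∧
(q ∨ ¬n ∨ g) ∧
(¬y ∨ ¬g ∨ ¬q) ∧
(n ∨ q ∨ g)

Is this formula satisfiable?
No

No, the formula is not satisfiable.

No assignment of truth values to the variables can make all 25 clauses true simultaneously.

The formula is UNSAT (unsatisfiable).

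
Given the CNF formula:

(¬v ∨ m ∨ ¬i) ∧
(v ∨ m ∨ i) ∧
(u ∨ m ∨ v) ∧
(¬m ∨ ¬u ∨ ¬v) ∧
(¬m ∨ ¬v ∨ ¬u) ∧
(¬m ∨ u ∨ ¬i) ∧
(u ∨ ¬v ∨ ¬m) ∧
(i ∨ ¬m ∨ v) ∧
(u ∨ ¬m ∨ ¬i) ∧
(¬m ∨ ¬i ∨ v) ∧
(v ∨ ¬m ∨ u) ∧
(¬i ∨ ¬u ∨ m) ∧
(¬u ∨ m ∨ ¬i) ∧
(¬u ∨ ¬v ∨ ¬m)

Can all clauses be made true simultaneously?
Yes

Yes, the formula is satisfiable.

One satisfying assignment is: v=True, u=False, m=False, i=False

Verification: With this assignment, all 14 clauses evaluate to true.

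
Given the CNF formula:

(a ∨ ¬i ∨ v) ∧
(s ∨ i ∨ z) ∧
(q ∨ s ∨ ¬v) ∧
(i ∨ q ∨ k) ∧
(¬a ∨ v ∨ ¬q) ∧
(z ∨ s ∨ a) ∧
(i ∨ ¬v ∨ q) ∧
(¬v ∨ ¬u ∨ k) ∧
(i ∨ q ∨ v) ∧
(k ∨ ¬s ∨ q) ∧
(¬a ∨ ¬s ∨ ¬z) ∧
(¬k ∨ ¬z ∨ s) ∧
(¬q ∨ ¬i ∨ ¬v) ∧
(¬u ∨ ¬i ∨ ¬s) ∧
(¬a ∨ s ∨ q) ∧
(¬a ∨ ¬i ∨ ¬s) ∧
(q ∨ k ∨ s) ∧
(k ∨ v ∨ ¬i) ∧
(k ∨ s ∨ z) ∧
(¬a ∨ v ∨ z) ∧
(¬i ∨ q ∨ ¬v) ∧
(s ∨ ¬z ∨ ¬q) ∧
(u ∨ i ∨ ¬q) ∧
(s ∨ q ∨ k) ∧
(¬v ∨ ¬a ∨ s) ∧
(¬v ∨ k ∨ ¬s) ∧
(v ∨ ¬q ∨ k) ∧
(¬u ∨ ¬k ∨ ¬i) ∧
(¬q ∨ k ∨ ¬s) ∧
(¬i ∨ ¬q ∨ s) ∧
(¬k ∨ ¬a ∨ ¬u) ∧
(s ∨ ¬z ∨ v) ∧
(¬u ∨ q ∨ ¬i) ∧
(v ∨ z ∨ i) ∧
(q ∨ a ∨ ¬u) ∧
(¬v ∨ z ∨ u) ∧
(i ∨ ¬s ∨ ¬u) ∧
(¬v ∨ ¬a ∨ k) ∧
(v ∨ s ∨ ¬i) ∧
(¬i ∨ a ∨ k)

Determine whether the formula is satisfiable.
No

No, the formula is not satisfiable.

No assignment of truth values to the variables can make all 40 clauses true simultaneously.

The formula is UNSAT (unsatisfiable).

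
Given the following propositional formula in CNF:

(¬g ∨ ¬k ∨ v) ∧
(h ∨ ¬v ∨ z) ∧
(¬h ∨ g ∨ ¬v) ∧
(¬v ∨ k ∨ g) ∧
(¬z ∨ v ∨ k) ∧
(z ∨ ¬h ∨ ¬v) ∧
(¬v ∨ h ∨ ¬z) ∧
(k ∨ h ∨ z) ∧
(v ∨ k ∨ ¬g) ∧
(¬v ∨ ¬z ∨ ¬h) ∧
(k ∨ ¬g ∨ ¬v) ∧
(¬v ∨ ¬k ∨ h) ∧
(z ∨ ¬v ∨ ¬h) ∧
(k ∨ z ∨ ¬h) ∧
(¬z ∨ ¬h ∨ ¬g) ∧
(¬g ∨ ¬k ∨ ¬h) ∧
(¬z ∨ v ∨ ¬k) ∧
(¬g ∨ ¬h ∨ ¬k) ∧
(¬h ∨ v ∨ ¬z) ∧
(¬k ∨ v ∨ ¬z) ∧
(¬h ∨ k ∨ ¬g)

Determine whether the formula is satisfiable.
Yes

Yes, the formula is satisfiable.

One satisfying assignment is: h=False, g=False, v=False, z=False, k=True

Verification: With this assignment, all 21 clauses evaluate to true.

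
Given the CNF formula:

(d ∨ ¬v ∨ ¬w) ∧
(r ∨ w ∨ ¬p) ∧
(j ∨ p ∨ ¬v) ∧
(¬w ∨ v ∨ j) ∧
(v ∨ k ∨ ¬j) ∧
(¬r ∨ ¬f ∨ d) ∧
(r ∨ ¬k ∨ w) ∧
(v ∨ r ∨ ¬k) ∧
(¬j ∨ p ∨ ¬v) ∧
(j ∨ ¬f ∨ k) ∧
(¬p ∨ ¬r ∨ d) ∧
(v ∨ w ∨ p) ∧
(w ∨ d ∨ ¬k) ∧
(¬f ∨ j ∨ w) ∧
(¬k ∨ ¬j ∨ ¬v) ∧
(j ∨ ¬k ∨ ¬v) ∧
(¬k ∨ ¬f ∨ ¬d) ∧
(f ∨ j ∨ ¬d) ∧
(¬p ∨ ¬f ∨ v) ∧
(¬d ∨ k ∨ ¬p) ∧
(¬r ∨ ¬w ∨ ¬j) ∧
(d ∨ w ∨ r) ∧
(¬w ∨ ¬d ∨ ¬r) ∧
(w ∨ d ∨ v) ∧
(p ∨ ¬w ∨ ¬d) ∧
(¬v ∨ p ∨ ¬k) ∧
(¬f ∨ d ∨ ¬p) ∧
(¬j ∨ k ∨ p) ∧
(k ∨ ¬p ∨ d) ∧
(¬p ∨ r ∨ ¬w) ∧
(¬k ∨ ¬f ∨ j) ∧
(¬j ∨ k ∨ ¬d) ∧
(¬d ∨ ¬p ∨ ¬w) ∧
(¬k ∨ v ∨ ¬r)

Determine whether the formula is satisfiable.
No

No, the formula is not satisfiable.

No assignment of truth values to the variables can make all 34 clauses true simultaneously.

The formula is UNSAT (unsatisfiable).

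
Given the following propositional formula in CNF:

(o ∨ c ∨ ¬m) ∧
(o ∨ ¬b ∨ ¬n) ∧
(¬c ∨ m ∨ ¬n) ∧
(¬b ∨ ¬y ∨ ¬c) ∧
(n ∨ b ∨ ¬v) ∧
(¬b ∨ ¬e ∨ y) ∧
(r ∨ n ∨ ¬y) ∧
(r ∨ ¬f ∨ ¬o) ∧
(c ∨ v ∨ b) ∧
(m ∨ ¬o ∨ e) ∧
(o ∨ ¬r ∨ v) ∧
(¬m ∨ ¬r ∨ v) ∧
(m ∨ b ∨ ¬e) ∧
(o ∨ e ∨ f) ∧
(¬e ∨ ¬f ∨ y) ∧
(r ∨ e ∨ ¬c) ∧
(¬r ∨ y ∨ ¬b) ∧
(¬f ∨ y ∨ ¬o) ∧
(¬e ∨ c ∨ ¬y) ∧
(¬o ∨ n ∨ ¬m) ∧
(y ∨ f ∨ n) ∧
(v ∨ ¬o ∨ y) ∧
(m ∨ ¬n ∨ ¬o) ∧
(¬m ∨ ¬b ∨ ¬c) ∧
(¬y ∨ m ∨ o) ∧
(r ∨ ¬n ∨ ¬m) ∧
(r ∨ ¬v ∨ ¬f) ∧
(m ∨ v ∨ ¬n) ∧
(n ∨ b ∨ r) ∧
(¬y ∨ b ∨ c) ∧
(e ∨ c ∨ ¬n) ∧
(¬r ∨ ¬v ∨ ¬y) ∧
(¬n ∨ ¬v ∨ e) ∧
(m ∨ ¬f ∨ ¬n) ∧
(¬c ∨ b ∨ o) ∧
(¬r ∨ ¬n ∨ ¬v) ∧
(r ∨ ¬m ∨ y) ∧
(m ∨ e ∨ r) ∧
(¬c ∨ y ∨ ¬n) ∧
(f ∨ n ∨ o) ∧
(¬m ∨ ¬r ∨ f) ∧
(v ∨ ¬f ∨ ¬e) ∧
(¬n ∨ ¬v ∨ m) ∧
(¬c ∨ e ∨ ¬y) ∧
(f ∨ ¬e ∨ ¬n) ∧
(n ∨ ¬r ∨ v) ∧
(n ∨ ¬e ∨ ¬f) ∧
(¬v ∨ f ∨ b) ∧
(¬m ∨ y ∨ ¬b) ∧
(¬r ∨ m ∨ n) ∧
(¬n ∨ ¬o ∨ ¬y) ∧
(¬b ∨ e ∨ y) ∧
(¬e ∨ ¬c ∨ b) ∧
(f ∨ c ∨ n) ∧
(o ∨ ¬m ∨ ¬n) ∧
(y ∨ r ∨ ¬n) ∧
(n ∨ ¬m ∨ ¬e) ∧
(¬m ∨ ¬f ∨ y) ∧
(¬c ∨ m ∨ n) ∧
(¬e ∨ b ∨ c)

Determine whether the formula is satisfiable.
No

No, the formula is not satisfiable.

No assignment of truth values to the variables can make all 60 clauses true simultaneously.

The formula is UNSAT (unsatisfiable).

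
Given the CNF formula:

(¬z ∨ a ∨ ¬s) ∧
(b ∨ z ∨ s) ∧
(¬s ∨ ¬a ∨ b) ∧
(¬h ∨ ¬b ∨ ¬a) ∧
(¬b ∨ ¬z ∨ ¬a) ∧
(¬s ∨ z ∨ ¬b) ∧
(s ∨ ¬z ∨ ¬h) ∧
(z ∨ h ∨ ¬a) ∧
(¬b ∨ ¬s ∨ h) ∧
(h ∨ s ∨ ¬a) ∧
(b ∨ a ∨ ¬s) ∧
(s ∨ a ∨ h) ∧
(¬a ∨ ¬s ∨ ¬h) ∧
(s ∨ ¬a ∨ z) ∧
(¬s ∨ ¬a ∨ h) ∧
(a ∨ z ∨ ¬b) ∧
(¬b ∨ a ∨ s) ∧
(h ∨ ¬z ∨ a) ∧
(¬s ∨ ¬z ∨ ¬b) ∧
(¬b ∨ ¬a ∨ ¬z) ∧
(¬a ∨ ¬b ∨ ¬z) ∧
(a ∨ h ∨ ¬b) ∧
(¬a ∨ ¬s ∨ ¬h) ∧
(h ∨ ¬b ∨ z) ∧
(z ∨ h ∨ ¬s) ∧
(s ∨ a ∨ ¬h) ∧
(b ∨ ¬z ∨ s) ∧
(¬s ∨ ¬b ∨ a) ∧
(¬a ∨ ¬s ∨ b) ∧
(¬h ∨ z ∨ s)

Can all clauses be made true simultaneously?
No

No, the formula is not satisfiable.

No assignment of truth values to the variables can make all 30 clauses true simultaneously.

The formula is UNSAT (unsatisfiable).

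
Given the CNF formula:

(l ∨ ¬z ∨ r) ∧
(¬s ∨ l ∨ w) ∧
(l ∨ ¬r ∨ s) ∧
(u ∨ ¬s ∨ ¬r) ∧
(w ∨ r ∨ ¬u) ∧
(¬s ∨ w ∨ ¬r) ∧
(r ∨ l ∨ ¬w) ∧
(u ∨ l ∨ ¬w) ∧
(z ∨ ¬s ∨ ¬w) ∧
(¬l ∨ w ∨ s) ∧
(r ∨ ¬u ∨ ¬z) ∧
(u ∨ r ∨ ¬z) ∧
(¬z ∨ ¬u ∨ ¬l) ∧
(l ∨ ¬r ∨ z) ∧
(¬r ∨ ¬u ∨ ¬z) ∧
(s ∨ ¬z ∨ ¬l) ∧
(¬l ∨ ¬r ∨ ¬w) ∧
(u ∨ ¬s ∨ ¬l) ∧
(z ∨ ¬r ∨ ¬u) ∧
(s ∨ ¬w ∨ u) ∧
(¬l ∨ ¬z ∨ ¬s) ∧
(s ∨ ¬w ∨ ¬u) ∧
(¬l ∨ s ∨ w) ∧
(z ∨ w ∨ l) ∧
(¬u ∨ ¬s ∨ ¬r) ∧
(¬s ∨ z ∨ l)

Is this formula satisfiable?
No

No, the formula is not satisfiable.

No assignment of truth values to the variables can make all 26 clauses true simultaneously.

The formula is UNSAT (unsatisfiable).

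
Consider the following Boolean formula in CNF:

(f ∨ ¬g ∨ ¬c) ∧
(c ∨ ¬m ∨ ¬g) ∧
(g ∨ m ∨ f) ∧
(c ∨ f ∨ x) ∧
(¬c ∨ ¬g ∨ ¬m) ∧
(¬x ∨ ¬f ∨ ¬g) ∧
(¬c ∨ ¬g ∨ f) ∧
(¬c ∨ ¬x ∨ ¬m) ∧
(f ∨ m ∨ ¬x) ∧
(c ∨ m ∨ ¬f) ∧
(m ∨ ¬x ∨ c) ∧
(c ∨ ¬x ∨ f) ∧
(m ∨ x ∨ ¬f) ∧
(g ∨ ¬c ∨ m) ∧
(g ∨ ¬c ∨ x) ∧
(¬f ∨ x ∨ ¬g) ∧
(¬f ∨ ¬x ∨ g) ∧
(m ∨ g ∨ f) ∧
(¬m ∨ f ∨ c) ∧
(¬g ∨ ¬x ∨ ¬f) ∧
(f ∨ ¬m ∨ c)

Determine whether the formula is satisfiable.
Yes

Yes, the formula is satisfiable.

One satisfying assignment is: m=True, f=True, x=False, c=False, g=False

Verification: With this assignment, all 21 clauses evaluate to true.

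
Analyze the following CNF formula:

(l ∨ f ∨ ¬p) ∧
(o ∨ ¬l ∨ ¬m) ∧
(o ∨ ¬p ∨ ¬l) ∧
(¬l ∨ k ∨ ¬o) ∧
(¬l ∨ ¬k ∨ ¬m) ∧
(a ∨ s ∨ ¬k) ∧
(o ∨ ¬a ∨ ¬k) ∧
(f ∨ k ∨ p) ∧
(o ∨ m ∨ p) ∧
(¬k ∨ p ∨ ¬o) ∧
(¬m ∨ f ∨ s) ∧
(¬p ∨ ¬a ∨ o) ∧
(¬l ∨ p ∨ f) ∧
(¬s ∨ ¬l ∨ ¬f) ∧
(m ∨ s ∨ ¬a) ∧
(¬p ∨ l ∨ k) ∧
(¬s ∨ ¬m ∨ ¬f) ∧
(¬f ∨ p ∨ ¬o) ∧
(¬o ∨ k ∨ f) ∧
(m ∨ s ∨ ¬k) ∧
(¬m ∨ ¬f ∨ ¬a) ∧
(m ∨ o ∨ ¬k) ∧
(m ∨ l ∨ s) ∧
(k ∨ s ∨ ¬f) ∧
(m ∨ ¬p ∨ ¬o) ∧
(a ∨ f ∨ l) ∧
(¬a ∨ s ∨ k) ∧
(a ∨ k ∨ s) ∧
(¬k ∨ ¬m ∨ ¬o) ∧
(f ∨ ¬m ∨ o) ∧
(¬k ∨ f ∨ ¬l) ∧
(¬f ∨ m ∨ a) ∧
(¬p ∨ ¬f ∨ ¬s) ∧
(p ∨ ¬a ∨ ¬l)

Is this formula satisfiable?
No

No, the formula is not satisfiable.

No assignment of truth values to the variables can make all 34 clauses true simultaneously.

The formula is UNSAT (unsatisfiable).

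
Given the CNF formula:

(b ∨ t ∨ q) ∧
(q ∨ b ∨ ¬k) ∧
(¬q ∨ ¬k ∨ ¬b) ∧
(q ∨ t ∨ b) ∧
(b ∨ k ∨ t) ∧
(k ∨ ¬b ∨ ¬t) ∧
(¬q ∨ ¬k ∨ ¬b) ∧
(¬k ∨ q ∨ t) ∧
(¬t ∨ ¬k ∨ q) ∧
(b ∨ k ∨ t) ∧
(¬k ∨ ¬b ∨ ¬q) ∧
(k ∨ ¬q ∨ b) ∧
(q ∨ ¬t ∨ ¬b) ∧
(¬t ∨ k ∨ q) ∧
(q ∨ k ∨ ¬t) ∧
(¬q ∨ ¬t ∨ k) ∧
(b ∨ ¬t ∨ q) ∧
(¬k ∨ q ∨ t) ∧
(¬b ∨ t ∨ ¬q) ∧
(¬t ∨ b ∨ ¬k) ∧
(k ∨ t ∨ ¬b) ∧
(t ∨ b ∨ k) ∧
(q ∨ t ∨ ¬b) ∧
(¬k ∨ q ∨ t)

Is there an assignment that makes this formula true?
Yes

Yes, the formula is satisfiable.

One satisfying assignment is: t=False, q=True, k=True, b=False

Verification: With this assignment, all 24 clauses evaluate to true.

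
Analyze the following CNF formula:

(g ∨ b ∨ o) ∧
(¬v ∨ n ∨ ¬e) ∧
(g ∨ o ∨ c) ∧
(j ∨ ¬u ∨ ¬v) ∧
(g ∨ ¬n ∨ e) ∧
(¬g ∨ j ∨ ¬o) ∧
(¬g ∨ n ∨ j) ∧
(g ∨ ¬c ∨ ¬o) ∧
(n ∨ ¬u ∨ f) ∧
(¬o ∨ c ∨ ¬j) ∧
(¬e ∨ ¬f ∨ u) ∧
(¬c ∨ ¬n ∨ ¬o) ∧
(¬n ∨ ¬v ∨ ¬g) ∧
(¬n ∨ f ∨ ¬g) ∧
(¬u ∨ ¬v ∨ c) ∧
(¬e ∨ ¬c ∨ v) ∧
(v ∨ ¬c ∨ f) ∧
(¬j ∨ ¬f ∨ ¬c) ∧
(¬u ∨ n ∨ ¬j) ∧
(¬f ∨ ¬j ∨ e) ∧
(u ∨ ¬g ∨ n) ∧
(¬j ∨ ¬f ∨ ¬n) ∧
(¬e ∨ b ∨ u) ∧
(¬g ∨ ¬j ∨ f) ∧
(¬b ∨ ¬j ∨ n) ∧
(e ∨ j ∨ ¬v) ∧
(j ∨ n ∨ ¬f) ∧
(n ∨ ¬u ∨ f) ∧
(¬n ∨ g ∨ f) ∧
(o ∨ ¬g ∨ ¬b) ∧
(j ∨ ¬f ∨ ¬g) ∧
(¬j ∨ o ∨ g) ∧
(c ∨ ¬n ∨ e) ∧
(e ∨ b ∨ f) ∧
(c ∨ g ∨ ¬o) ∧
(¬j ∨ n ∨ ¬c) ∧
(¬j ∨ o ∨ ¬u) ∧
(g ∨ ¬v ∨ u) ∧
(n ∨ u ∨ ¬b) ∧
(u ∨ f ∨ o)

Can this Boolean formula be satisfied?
No

No, the formula is not satisfiable.

No assignment of truth values to the variables can make all 40 clauses true simultaneously.

The formula is UNSAT (unsatisfiable).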